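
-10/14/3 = -5/21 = -0.24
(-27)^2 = 729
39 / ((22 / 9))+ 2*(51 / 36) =620 / 33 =18.79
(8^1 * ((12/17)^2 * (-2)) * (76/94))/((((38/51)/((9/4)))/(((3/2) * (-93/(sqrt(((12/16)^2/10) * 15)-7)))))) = -485968896/1231259-26034048 * sqrt(6)/1231259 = -446.49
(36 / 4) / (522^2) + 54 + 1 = 1665181 / 30276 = 55.00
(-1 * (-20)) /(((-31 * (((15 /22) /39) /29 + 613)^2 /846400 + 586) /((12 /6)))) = 2328969001216000 /33318065578001001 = 0.07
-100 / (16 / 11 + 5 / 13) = -14300 / 263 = -54.37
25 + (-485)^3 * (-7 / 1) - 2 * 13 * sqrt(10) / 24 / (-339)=13 * sqrt(10) / 4068 + 798588900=798588900.01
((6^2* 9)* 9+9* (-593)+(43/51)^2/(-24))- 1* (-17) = -150069145/62424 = -2404.03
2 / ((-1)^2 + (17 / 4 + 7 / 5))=40 / 133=0.30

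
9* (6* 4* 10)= 2160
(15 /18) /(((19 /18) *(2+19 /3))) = 9 /95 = 0.09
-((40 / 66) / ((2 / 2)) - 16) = 508 / 33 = 15.39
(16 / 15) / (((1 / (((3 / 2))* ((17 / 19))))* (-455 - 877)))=-34 / 31635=-0.00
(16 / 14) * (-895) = -1022.86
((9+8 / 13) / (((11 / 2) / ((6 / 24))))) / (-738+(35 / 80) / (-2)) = -2000 / 3378089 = -0.00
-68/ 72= -17/ 18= -0.94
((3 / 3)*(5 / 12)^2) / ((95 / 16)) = 5 / 171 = 0.03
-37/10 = -3.70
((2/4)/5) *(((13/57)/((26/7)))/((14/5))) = 1/456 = 0.00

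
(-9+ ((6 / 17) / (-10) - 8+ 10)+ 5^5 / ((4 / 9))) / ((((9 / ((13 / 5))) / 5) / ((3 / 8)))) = 31047029 / 8160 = 3804.78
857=857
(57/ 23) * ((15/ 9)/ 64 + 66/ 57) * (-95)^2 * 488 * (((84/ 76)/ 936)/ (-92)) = -165.86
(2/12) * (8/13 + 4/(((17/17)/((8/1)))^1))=212/39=5.44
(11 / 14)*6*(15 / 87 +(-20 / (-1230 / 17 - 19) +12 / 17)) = 27722277 / 5359403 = 5.17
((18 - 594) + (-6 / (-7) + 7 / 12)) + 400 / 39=-616219 / 1092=-564.30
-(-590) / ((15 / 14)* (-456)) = -413 / 342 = -1.21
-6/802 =-3/401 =-0.01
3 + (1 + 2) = 6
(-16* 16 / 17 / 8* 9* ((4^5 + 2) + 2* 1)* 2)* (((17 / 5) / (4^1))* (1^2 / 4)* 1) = -37008 / 5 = -7401.60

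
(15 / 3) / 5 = 1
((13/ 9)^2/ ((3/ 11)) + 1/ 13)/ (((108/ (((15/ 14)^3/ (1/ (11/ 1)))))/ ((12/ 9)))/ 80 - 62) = -335637500/ 2689796889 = -0.12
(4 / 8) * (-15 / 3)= -5 / 2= -2.50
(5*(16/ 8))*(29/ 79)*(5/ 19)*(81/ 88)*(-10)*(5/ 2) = -1468125/ 66044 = -22.23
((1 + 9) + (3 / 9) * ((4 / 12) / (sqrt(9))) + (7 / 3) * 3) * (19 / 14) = 4370 / 189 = 23.12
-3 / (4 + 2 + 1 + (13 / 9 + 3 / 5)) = -135 / 407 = -0.33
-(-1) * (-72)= -72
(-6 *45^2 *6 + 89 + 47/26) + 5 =-1892909/26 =-72804.19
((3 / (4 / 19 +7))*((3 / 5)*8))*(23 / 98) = 15732 / 33565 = 0.47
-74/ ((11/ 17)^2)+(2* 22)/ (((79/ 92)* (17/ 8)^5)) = -2382789853814/ 13572413063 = -175.56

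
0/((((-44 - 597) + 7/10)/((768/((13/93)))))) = 0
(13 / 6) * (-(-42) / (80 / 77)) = 7007 / 80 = 87.59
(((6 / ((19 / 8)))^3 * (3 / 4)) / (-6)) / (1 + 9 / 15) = -8640 / 6859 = -1.26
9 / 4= 2.25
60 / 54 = 10 / 9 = 1.11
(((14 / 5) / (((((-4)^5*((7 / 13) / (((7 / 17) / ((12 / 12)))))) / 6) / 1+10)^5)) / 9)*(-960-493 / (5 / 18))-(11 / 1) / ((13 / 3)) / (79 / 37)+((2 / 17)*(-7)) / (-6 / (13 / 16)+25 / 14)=-4601644144107774064367670971 / 4416962042961138178216719400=-1.04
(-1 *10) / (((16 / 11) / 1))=-55 / 8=-6.88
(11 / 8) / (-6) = -11 / 48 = -0.23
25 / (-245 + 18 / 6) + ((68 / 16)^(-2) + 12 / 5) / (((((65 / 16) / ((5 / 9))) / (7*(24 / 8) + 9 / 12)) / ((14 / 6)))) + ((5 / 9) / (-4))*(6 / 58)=40158140111 / 2372996340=16.92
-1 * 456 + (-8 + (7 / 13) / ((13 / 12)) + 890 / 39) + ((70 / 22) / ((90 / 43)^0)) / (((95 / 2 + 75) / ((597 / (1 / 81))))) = 31830196 / 39039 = 815.34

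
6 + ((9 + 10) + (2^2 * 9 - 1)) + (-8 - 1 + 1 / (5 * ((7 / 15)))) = 51.43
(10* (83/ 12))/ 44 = 415/ 264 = 1.57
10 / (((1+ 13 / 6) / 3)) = 180 / 19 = 9.47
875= 875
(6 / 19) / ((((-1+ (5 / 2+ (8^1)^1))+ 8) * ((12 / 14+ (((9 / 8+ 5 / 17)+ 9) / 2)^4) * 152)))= 8210448384 / 50998775853248315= 0.00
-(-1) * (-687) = -687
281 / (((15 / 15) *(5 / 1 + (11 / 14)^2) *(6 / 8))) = 220304 / 3303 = 66.70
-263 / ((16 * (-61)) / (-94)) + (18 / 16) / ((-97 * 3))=-149900 / 5917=-25.33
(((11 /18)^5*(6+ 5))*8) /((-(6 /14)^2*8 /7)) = -607645423 /17006112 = -35.73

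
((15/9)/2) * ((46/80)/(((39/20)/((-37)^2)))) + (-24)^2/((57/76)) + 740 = 863179/468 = 1844.40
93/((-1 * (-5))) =93/5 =18.60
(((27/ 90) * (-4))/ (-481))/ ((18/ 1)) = 1/ 7215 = 0.00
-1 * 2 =-2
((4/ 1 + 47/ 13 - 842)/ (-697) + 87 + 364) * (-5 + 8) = 12292074/ 9061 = 1356.59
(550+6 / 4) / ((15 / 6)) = 1103 / 5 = 220.60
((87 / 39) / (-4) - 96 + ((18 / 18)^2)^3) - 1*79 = -9077 / 52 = -174.56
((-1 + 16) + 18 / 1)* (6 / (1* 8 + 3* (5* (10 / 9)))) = 297 / 37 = 8.03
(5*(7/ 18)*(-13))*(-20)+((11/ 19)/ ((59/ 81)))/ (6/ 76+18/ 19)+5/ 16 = 506.64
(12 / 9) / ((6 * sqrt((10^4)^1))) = 1 / 450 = 0.00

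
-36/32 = -9/8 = -1.12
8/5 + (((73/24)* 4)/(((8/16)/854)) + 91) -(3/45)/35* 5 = 730564/35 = 20873.26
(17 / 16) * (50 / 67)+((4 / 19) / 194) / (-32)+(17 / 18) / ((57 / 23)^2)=0.95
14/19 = 0.74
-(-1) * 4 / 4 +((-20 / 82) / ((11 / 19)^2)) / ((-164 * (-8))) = 3252611 / 3254416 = 1.00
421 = 421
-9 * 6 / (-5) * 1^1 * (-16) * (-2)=1728 / 5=345.60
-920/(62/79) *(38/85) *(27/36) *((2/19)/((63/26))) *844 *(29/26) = -177891568/11067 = -16074.06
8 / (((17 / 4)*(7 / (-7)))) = -32 / 17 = -1.88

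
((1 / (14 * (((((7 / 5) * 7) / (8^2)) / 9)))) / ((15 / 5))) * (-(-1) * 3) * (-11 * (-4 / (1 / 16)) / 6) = 168960 / 343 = 492.59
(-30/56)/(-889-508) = 15/39116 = 0.00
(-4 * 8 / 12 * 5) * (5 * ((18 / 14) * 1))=-600 / 7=-85.71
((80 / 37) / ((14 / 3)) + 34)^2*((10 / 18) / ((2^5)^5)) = 99591845 / 5064445919232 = 0.00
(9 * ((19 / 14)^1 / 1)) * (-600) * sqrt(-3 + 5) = -51300 * sqrt(2) / 7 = -10364.17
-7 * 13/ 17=-91/ 17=-5.35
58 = 58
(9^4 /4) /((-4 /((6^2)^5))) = -24794911296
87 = 87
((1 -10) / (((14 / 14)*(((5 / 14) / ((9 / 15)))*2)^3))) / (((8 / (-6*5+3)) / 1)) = 18.00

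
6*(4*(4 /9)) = 32 /3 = 10.67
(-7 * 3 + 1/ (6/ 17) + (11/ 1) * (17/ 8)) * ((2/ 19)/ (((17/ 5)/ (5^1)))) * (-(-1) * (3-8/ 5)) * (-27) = -39375/ 1292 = -30.48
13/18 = 0.72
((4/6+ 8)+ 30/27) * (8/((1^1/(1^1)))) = 704/9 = 78.22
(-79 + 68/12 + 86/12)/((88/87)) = -11513/176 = -65.41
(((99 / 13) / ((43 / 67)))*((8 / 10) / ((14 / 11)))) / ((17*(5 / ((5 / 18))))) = 0.02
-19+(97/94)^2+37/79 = -12192593/698044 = -17.47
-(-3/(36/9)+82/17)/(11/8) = -554/187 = -2.96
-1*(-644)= 644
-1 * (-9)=9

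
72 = 72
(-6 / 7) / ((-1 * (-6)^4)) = 0.00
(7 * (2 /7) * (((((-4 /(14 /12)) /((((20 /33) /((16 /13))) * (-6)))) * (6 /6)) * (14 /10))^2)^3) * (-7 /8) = -37917664877740032 /1178420166015625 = -32.18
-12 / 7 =-1.71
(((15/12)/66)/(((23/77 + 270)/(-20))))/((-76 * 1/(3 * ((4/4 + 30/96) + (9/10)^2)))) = 5943/50617216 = 0.00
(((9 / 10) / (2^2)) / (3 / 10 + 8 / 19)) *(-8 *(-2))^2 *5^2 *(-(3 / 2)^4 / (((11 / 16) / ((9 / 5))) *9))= -4432320 / 1507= -2941.15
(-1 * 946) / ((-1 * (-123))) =-946 / 123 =-7.69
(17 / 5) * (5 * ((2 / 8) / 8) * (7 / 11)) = 119 / 352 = 0.34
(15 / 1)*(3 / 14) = 45 / 14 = 3.21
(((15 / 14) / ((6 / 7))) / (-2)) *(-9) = 45 / 8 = 5.62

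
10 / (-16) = -0.62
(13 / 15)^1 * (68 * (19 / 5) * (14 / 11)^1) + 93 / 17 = 4074173 / 14025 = 290.49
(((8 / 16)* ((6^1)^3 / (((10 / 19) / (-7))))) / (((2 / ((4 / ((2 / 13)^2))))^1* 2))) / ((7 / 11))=-953667 / 10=-95366.70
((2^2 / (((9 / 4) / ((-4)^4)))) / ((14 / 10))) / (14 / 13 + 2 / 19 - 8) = -1264640 / 26523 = -47.68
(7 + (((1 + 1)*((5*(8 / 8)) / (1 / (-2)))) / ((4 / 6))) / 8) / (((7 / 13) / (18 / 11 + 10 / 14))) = 30589 / 2156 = 14.19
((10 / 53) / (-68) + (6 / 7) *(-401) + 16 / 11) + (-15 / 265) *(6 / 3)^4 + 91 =-34989343 / 138754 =-252.17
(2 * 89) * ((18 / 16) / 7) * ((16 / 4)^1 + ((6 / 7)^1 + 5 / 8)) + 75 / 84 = 247307 / 1568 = 157.72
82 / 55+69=3877 / 55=70.49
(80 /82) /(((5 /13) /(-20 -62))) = -208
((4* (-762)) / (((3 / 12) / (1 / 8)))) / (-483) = 508 / 161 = 3.16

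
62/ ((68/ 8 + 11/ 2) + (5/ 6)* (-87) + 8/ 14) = -868/ 811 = -1.07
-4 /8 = -1 /2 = -0.50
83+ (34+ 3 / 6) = 235 / 2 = 117.50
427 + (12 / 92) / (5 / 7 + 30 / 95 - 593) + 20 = 269814431 / 603612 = 447.00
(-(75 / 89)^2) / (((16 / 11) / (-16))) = 61875 / 7921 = 7.81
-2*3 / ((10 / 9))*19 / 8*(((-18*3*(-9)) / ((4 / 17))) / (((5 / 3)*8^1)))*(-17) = 108079353 / 3200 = 33774.80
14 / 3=4.67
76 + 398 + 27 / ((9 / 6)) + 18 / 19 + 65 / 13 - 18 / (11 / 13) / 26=103900 / 209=497.13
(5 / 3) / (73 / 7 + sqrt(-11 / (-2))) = 5110 / 30357 - 245 * sqrt(22) / 30357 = 0.13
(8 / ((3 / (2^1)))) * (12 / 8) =8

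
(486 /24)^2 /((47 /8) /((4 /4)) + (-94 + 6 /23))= -50301 /10778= -4.67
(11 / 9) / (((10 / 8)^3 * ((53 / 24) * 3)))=5632 / 59625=0.09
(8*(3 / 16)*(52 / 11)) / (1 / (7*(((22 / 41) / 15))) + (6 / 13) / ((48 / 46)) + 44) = 28392 / 193937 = 0.15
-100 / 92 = -25 / 23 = -1.09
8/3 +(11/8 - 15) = -263/24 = -10.96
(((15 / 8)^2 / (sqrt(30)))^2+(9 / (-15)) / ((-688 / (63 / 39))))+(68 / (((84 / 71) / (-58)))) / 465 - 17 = -212457178303 / 8943427584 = -23.76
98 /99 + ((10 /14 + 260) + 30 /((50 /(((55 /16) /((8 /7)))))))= 23374291 /88704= 263.51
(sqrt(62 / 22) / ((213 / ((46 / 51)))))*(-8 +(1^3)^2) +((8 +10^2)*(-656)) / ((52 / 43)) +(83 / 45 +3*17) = -34241806 / 585 -322*sqrt(341) / 119493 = -58533.05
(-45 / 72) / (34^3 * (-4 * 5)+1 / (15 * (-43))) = 3225 / 4056172808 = 0.00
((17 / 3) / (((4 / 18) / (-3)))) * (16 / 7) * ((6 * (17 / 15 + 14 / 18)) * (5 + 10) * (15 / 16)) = -197370 / 7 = -28195.71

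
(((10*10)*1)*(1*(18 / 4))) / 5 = 90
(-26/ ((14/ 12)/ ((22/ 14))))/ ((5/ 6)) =-10296/ 245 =-42.02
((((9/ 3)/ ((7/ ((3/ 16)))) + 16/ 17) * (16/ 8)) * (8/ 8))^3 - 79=-60803327607/ 862801408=-70.47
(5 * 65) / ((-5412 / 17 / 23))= -127075 / 5412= -23.48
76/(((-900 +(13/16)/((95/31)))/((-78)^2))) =-702823680/1367597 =-513.91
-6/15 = -2/5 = -0.40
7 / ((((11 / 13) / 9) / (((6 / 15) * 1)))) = 1638 / 55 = 29.78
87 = 87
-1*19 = -19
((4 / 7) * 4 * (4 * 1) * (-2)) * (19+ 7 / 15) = -37376 / 105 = -355.96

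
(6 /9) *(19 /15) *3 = 38 /15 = 2.53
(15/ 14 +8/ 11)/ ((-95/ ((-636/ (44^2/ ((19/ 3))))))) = 14681/ 372680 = 0.04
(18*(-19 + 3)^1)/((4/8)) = -576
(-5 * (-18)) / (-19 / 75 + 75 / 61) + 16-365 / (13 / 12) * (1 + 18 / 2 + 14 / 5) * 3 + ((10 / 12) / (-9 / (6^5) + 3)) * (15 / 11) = -12829.27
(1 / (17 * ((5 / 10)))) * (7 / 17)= 14 / 289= 0.05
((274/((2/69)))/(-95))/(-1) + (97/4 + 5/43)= 123.87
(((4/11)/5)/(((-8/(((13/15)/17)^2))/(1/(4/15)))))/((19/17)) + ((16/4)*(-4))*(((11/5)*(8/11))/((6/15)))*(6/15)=-54574249/2131800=-25.60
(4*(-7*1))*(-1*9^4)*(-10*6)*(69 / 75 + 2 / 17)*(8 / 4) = -1944365472 / 85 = -22874887.91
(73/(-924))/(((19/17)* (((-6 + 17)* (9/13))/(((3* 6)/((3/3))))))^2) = -3565393/10090311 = -0.35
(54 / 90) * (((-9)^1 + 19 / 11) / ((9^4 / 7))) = -112 / 24057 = -0.00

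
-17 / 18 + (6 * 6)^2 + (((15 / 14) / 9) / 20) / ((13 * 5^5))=26516262503 / 20475000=1295.06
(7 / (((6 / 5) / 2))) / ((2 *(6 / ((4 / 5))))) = 7 / 9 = 0.78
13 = 13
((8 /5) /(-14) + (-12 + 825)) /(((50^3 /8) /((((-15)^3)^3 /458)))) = -14000025825 /3206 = -4366820.28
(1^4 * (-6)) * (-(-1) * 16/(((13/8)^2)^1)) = -6144/169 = -36.36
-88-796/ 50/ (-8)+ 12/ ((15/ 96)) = -921/ 100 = -9.21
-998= -998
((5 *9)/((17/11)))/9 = 55/17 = 3.24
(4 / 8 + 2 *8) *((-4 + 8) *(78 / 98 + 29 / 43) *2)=408936 / 2107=194.08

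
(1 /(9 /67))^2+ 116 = 13885 /81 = 171.42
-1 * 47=-47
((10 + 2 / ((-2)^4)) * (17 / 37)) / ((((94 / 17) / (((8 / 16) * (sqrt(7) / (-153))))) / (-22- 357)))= 57987 * sqrt(7) / 55648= 2.76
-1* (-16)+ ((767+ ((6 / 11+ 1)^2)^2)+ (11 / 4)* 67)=56980113 / 58564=972.95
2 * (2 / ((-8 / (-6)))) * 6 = 18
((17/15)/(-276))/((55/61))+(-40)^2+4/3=364622563/227700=1601.33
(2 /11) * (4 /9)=8 /99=0.08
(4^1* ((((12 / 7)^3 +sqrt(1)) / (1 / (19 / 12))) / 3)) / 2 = 39349 / 6174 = 6.37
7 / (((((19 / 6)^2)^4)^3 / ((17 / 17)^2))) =33168669368251318272 / 4898762930960846817716295277921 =0.00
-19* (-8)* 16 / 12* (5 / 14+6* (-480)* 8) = -98056720 / 21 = -4669367.62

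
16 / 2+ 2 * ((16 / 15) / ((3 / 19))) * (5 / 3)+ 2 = 878 / 27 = 32.52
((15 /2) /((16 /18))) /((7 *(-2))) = -135 /224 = -0.60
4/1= 4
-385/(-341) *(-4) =-140/31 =-4.52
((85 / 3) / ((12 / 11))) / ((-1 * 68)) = -55 / 144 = -0.38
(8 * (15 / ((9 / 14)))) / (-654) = -280 / 981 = -0.29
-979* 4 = -3916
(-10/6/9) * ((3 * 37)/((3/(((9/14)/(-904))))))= 185/37968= 0.00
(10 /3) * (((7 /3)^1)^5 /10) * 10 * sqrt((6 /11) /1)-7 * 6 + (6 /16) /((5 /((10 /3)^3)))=-353 /9 + 168070 * sqrt(66) /8019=131.05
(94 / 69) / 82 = 47 / 2829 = 0.02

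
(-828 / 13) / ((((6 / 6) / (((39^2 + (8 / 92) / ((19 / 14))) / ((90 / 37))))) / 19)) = -9837634 / 13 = -756741.08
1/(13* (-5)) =-1/65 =-0.02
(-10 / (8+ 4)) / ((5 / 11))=-11 / 6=-1.83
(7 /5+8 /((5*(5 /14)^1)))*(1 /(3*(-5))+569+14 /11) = 4610116 /1375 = 3352.81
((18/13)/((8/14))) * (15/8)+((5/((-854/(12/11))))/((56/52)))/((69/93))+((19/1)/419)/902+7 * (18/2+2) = 220319765965755/2702138783344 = 81.54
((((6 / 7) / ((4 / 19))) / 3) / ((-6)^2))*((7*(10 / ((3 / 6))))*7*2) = 73.89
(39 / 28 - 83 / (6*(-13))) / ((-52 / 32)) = -5366 / 3549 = -1.51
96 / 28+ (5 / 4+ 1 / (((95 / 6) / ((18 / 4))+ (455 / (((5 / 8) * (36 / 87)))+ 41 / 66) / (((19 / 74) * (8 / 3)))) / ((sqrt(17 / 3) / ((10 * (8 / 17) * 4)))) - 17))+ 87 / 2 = 148628690531640 * sqrt(51) / 21603771055832793469+ 29143487179141340959685 / 604905589563318217132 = 48.18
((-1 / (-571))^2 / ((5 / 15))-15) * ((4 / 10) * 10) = -19562448 / 326041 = -60.00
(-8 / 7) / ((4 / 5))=-10 / 7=-1.43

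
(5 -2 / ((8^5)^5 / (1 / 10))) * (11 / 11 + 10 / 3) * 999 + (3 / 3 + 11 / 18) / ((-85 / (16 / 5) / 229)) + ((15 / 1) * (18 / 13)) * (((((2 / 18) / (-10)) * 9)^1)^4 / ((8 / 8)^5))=203176429962803046632574168032891 / 9392786934427724330041344000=21631.11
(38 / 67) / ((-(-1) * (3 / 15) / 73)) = 207.01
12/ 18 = 0.67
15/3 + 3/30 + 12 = 171/10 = 17.10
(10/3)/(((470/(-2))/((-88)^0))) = -2/141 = -0.01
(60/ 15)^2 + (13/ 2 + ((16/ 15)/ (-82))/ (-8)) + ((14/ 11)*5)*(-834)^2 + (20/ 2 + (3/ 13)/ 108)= 4671249287321/ 1055340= 4426297.96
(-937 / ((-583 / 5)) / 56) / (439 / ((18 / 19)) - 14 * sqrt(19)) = 0.00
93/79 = 1.18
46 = 46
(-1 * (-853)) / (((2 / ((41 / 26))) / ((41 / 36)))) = 1433893 / 1872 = 765.97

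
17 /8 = 2.12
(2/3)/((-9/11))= -22/27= -0.81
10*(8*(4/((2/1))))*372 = 59520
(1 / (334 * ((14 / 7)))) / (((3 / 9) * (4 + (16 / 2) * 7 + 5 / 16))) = 12 / 161155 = 0.00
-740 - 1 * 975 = -1715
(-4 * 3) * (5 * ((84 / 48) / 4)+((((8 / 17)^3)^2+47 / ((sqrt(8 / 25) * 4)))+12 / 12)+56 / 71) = -705 * sqrt(2) / 4 - 327981584271 / 6855069596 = -297.10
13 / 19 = 0.68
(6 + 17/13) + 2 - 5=56/13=4.31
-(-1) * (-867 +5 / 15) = -2600 / 3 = -866.67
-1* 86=-86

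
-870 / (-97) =870 / 97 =8.97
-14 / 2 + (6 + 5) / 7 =-38 / 7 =-5.43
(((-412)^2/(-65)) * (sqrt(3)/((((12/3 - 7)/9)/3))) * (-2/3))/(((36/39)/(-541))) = 15905683.07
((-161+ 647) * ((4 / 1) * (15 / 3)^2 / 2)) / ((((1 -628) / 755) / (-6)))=36693000 / 209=175564.59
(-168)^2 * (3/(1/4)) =338688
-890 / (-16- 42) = 445 / 29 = 15.34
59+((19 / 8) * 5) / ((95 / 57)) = 529 / 8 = 66.12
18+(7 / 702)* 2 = 6325 / 351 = 18.02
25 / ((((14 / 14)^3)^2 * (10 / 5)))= 25 / 2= 12.50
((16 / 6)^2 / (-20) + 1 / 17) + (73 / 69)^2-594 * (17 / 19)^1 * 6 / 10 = -489116144 / 1537803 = -318.06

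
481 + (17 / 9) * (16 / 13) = 56549 / 117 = 483.32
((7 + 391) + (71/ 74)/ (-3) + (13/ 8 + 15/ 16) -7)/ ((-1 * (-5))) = 698399/ 8880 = 78.65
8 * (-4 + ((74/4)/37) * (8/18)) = -272/9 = -30.22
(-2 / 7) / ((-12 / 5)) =5 / 42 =0.12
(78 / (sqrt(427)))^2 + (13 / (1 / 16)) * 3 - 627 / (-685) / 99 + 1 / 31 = 17362780048 / 27202035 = 638.29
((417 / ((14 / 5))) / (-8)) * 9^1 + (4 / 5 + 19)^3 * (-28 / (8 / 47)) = -1277081.03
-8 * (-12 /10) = 48 /5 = 9.60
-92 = -92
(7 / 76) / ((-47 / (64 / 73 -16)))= 1932 / 65189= 0.03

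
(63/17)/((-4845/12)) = -252/27455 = -0.01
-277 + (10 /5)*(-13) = -303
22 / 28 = 0.79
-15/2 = -7.50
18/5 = 3.60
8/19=0.42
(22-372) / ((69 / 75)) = -8750 / 23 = -380.43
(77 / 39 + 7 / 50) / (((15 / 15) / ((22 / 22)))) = 4123 / 1950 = 2.11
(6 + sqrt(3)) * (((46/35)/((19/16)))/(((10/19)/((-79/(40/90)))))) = -392472/175 - 65412 * sqrt(3)/175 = -2890.11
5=5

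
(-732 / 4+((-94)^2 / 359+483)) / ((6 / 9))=174804 / 359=486.92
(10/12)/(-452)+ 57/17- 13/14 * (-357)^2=-118342.15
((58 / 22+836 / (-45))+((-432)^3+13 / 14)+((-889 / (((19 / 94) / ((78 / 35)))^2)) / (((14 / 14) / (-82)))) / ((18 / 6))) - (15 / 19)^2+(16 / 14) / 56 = -6800624980393933 / 87560550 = -77667682.31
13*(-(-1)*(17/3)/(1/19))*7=29393/3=9797.67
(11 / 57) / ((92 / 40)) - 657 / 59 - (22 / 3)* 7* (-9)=34880401 / 77349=450.95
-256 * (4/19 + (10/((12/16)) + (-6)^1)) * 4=-440320/57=-7724.91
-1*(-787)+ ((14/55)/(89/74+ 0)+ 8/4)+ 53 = 4122626/4895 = 842.21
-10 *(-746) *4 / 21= 29840 / 21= 1420.95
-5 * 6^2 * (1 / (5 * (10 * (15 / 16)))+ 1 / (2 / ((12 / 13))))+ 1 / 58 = -86.90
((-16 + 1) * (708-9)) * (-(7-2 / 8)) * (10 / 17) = 1415475 / 34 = 41631.62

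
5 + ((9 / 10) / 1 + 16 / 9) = 691 / 90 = 7.68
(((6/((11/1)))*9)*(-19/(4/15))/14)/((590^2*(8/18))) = -13851/85771840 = -0.00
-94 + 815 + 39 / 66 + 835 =34245 / 22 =1556.59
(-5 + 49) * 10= 440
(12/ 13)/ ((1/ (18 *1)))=216/ 13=16.62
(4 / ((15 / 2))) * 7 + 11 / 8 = 613 / 120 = 5.11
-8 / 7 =-1.14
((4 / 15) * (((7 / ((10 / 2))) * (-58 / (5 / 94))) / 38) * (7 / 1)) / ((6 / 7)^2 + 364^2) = -6545126 / 11564480625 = -0.00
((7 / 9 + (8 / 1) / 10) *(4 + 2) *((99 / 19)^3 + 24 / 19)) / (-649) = -2.08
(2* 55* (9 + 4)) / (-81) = -1430 / 81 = -17.65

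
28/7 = 4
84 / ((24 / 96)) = 336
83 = 83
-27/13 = -2.08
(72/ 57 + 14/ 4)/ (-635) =-181/ 24130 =-0.01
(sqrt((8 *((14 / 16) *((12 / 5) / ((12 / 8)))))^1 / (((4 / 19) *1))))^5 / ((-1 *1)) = -70756 *sqrt(1330) / 125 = -20643.30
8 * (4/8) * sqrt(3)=4 * sqrt(3)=6.93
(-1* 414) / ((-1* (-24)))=-69 / 4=-17.25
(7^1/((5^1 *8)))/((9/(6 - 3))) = 7/120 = 0.06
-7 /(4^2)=-7 /16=-0.44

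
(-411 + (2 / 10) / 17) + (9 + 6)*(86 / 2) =19891 / 85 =234.01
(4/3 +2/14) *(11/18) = 341/378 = 0.90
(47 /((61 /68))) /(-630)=-0.08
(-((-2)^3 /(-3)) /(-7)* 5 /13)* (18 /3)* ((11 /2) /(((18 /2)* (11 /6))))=80 /273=0.29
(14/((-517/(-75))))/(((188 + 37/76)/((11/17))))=1064/152609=0.01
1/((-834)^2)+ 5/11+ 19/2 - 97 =-665994859/7651116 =-87.05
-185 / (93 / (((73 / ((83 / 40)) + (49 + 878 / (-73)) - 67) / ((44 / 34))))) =-16366580 / 2066119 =-7.92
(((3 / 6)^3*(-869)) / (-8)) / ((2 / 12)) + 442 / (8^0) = 16751 / 32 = 523.47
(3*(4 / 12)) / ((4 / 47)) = 47 / 4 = 11.75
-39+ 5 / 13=-502 / 13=-38.62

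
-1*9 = -9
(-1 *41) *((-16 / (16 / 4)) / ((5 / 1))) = 164 / 5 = 32.80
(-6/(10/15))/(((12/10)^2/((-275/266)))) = 6875/1064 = 6.46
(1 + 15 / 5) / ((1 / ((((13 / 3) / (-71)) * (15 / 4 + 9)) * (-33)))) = 7293 / 71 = 102.72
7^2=49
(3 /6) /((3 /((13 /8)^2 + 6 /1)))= 553 /384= 1.44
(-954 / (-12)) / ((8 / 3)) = 477 / 16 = 29.81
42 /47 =0.89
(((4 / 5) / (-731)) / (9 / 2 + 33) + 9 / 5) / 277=0.01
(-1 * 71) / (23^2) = -71 / 529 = -0.13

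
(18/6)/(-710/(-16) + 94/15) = 360/6077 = 0.06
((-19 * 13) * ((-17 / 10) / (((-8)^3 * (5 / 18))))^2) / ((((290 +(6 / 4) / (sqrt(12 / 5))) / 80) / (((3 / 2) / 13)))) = -38695077 / 34446976000 +1334313 * sqrt(15) / 1377879040000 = -0.00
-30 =-30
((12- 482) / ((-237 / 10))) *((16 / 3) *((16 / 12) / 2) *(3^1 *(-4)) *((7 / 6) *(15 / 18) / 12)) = -1316000 / 19197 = -68.55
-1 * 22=-22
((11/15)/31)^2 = 121/216225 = 0.00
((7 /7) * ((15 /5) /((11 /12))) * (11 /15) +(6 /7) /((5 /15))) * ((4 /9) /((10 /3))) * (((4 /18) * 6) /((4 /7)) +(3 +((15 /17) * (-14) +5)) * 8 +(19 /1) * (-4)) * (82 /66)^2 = -98082988 /883575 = -111.01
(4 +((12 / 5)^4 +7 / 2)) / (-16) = -50847 / 20000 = -2.54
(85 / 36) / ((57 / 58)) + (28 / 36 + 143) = 149981 / 1026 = 146.18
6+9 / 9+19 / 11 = 8.73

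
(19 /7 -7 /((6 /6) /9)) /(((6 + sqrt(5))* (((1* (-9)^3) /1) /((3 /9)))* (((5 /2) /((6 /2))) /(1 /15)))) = 0.00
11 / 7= 1.57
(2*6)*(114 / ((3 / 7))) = 3192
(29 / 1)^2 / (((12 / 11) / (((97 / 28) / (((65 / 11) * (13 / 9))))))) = 29612451 / 94640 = 312.90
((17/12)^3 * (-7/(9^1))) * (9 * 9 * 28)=-240737/48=-5015.35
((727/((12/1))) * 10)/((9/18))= 3635/3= 1211.67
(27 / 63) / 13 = 3 / 91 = 0.03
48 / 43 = 1.12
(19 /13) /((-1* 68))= -19 /884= -0.02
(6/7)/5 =6/35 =0.17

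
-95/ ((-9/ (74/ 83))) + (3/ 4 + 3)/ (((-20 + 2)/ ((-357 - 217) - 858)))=229885/ 747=307.74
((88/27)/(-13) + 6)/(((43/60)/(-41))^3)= -1112660624000/1033591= -1076499.92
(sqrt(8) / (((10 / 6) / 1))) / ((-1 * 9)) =-2 * sqrt(2) / 15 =-0.19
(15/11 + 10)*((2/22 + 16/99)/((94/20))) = 31250/51183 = 0.61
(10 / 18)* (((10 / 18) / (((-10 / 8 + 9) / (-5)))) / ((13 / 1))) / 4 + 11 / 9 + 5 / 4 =322303 / 130572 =2.47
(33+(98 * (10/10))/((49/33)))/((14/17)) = 1683/14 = 120.21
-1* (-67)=67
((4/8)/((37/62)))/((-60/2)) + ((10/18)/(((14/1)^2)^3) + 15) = 187700039101/12536677440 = 14.97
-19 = -19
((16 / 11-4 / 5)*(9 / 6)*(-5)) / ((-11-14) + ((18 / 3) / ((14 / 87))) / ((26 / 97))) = -9828 / 228437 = -0.04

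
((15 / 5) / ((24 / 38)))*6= 57 / 2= 28.50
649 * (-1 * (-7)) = 4543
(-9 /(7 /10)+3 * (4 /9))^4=17635.36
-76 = -76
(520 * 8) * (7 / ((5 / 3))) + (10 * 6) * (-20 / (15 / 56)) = 12992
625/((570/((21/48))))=875/1824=0.48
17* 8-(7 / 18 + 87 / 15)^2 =791351 / 8100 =97.70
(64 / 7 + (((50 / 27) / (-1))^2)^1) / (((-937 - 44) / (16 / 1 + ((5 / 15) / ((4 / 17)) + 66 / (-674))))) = -1123323443 / 5061109473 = -0.22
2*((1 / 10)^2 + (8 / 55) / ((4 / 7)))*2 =291 / 275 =1.06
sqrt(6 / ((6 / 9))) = 3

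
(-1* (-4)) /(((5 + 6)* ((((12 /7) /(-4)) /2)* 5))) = -56 /165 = -0.34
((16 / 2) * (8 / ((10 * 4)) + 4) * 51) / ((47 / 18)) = 154224 / 235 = 656.27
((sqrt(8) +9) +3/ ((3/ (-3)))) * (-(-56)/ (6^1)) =56 * sqrt(2)/ 3 +56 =82.40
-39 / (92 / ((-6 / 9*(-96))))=-624 / 23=-27.13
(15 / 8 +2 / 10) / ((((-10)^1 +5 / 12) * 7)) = -249 / 8050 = -0.03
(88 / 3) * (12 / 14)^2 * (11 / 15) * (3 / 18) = 1936 / 735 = 2.63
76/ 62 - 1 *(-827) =25675/ 31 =828.23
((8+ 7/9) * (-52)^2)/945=213616/8505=25.12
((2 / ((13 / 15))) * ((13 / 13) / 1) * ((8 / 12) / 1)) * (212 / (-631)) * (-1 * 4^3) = 271360 / 8203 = 33.08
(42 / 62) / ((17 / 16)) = 336 / 527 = 0.64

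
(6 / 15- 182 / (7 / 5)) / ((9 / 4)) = -57.60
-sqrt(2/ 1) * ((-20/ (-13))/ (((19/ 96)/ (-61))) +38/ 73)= 8540374 * sqrt(2)/ 18031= 669.84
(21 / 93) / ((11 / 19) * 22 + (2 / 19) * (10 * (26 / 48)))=798 / 47027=0.02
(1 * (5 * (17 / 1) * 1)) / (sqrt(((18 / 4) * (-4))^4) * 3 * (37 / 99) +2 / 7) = 6545 / 27994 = 0.23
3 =3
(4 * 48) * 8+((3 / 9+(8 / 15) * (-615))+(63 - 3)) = 3805 / 3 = 1268.33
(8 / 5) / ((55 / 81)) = 648 / 275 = 2.36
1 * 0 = 0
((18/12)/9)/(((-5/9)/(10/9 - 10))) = 8/3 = 2.67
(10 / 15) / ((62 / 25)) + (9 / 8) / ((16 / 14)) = 7459 / 5952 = 1.25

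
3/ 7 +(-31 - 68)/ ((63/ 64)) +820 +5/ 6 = 30269/ 42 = 720.69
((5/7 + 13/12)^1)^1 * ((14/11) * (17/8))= 2567/528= 4.86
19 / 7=2.71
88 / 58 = 44 / 29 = 1.52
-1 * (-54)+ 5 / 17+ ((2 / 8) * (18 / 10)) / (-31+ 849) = 15100433 / 278120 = 54.29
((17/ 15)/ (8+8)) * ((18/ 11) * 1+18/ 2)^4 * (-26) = -13804302447/ 585640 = -23571.31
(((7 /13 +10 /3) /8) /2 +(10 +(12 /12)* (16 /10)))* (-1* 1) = -36947 /3120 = -11.84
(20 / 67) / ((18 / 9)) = 10 / 67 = 0.15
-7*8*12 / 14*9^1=-432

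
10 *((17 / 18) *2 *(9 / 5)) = 34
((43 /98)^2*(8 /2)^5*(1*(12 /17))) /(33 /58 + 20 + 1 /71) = 23390767104 /3459689737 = 6.76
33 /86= 0.38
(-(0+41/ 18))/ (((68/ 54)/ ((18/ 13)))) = -1107/ 442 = -2.50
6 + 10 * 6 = 66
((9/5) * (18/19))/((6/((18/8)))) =243/380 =0.64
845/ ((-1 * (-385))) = 169/ 77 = 2.19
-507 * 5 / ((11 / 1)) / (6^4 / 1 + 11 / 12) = -0.18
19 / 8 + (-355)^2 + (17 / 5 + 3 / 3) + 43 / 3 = 126046.11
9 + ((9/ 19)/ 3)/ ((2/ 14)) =192/ 19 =10.11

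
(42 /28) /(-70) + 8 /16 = 67 /140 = 0.48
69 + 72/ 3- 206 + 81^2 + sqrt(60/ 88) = sqrt(330)/ 22 + 6448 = 6448.83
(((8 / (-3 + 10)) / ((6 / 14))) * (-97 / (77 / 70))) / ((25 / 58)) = -90016 / 165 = -545.55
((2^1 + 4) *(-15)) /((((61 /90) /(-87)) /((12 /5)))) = 1691280 /61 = 27725.90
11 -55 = -44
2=2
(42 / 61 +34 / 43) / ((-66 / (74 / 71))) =-143560 / 6145689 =-0.02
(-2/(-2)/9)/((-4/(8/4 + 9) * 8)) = -11/288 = -0.04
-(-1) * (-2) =-2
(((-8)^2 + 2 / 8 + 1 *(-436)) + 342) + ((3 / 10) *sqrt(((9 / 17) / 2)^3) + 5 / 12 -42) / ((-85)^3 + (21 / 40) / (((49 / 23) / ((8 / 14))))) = -107428617107 / 3611054172 -3969 *sqrt(34) / 347864885236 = -29.75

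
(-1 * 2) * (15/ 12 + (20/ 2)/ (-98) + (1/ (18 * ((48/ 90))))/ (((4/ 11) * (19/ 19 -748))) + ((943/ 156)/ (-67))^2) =-6161766502301/ 2665779506208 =-2.31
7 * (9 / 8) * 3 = 189 / 8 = 23.62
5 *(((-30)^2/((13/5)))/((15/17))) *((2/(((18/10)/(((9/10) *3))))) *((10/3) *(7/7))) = 255000/13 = 19615.38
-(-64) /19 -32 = -544 /19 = -28.63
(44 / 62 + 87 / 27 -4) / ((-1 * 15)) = 19 / 4185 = 0.00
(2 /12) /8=1 /48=0.02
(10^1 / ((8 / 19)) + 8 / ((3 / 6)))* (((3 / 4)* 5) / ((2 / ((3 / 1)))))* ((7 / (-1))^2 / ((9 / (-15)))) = -584325 / 32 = -18260.16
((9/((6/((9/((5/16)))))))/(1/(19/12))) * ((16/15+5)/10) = 5187/125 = 41.50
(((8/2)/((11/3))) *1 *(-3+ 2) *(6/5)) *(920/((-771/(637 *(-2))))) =-5625984/2827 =-1990.09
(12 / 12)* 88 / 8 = 11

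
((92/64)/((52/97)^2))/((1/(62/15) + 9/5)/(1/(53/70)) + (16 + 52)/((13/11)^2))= 0.10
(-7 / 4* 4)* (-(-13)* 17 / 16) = -1547 / 16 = -96.69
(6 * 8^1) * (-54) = -2592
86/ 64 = 43/ 32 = 1.34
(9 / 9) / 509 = 1 / 509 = 0.00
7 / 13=0.54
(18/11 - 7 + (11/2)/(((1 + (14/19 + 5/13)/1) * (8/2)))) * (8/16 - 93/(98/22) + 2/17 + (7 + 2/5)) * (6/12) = 3327561749/109746560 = 30.32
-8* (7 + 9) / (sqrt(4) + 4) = -21.33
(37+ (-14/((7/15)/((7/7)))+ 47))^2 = 2916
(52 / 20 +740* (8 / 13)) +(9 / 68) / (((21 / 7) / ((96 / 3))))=459.40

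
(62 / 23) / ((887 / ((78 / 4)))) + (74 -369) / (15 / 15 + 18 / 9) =-6014668 / 61203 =-98.27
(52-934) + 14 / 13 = -11452 / 13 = -880.92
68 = 68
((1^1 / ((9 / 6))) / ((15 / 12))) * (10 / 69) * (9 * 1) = 0.70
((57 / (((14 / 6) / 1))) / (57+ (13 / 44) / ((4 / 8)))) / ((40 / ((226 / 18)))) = 23617 / 177380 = 0.13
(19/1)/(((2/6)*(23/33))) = 1881/23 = 81.78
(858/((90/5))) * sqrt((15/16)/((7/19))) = 143 * sqrt(1995)/84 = 76.04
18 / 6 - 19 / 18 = 35 / 18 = 1.94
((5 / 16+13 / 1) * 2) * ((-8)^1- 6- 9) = -4899 / 8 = -612.38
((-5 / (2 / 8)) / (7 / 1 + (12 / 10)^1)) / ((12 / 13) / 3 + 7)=-260 / 779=-0.33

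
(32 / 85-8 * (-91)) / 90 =30956 / 3825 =8.09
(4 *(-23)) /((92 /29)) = -29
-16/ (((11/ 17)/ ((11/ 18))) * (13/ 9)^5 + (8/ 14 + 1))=-12492144/ 6425009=-1.94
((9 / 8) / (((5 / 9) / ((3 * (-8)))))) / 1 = -243 / 5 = -48.60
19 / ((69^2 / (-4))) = -76 / 4761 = -0.02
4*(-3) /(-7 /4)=6.86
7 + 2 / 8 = 29 / 4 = 7.25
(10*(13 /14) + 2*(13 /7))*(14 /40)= 91 /20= 4.55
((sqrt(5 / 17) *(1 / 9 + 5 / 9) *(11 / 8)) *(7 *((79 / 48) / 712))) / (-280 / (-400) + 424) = 30415 *sqrt(85) / 14804838144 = 0.00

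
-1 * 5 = -5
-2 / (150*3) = -1 / 225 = -0.00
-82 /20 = -4.10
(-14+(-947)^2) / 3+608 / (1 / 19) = 310483.67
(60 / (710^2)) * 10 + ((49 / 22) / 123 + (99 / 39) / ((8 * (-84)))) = 0.02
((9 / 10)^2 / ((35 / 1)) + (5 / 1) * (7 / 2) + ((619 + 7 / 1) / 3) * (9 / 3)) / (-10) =-2252331 / 35000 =-64.35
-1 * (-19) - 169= -150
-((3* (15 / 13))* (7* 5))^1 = -1575 / 13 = -121.15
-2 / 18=-1 / 9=-0.11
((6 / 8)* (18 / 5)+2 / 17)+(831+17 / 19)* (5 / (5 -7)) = -6708449 / 3230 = -2076.92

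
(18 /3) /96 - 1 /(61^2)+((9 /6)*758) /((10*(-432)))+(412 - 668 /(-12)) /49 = 2453106599 /262553760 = 9.34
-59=-59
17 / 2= 8.50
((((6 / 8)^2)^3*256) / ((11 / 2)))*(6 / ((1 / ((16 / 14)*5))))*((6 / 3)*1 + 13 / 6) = 91125 / 77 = 1183.44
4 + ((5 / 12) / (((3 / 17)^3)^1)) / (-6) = -16789 / 1944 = -8.64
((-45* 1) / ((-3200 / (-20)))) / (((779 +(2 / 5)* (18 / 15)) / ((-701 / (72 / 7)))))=122675 / 4988672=0.02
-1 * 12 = -12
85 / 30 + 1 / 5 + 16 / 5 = 6.23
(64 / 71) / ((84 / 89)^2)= 31684 / 31311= 1.01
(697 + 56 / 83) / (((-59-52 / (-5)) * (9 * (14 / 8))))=-1158140 / 1270647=-0.91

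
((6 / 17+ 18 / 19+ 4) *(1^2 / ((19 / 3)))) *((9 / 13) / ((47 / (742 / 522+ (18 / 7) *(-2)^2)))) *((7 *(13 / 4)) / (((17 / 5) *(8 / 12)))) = 205976070 / 142200427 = 1.45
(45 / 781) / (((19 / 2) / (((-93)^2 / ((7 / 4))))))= 3113640 / 103873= 29.98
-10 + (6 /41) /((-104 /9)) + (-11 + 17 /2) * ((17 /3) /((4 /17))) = -898267 /12792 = -70.22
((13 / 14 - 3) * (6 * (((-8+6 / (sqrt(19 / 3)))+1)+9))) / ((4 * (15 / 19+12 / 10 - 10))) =8265 / 10654+1305 * sqrt(57) / 10654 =1.70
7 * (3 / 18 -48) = -2009 / 6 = -334.83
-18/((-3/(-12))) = -72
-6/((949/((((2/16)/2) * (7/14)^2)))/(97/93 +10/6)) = -63/235352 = -0.00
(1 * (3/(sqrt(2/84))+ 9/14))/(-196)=-3 * sqrt(42)/196 - 9/2744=-0.10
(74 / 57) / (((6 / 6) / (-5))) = -370 / 57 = -6.49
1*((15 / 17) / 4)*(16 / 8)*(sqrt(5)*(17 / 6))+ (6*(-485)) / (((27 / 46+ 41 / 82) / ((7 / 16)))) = -46851 / 40+ 5*sqrt(5) / 4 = -1168.48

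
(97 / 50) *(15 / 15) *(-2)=-97 / 25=-3.88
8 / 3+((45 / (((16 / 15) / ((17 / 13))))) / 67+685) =688.49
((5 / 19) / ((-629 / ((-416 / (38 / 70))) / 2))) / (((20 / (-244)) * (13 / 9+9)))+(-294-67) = -3860673163 / 10672243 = -361.75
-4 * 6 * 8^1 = -192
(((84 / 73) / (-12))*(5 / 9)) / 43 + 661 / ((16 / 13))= 242760283 / 452016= 537.06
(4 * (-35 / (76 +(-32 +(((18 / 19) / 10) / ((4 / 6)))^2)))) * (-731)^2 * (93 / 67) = -251161425942000 / 106471643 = -2358951.35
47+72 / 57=917 / 19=48.26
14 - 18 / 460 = 3211 / 230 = 13.96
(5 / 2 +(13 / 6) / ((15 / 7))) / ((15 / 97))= 15326 / 675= 22.71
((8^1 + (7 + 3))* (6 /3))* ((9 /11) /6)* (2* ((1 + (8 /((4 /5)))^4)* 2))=2160216 /11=196383.27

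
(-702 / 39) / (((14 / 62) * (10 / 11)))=-3069 / 35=-87.69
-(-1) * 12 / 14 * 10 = 60 / 7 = 8.57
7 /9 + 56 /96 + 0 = 49 /36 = 1.36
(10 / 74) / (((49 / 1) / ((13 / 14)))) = 65 / 25382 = 0.00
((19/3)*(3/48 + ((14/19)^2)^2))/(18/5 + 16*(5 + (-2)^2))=3724885/242973216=0.02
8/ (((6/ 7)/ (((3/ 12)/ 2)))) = 7/ 6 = 1.17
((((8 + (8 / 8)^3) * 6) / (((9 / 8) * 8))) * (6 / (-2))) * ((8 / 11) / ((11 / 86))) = -12384 / 121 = -102.35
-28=-28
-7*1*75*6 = -3150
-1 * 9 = -9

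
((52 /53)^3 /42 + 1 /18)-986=-18494419009 /18758502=-985.92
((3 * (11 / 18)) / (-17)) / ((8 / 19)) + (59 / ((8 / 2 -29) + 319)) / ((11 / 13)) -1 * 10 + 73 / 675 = -980777891 / 98960400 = -9.91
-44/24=-1.83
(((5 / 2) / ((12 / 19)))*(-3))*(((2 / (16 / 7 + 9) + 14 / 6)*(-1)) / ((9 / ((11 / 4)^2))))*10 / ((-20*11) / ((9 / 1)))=-621775 / 60672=-10.25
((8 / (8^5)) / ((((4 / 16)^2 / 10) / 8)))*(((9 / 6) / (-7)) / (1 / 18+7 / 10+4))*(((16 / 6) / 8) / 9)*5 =-125 / 47936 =-0.00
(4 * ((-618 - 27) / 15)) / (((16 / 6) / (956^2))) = -58948872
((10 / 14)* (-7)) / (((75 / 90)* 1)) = -6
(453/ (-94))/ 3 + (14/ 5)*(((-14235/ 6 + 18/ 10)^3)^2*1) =58405735340976360193765433121/ 117500000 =497070088008309448457.58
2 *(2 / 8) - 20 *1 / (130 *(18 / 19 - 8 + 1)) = 1571 / 2990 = 0.53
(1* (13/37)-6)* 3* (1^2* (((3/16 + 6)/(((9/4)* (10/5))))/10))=-6897/2960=-2.33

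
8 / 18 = 4 / 9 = 0.44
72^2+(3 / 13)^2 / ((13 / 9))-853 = 9515288 / 2197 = 4331.04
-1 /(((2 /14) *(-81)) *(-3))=-7 /243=-0.03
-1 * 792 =-792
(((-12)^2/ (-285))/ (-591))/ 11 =0.00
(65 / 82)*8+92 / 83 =25352 / 3403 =7.45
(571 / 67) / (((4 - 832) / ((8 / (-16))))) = 571 / 110952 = 0.01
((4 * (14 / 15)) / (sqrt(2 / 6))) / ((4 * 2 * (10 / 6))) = 7 * sqrt(3) / 25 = 0.48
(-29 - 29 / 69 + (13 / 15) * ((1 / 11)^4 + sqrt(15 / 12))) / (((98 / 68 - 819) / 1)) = 5052598934 / 140406677565 - 221 * sqrt(5) / 416955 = 0.03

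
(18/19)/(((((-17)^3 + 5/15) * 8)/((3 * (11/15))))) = -297/5600440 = -0.00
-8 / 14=-4 / 7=-0.57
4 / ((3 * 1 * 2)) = 2 / 3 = 0.67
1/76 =0.01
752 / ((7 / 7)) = 752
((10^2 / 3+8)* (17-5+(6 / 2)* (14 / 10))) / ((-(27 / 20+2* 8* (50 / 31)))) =-415152 / 16837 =-24.66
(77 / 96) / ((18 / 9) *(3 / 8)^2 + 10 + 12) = 77 / 2139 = 0.04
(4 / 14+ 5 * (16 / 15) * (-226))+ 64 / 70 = -18062 / 15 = -1204.13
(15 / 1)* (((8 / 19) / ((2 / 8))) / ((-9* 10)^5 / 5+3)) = -160 / 7479539981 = -0.00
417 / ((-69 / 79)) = -10981 / 23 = -477.43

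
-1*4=-4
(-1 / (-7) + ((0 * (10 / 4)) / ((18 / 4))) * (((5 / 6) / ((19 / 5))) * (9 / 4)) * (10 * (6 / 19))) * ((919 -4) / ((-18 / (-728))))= 15860 / 3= 5286.67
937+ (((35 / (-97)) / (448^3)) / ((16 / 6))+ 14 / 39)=937.36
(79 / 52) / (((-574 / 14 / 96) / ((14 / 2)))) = -24.90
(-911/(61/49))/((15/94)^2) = -394430204/13725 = -28738.08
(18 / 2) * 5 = 45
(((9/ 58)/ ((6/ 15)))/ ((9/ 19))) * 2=95/ 58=1.64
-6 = -6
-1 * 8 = -8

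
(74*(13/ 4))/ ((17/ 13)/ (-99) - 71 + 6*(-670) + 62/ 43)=-26619021/ 452641936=-0.06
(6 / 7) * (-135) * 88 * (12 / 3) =-285120 / 7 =-40731.43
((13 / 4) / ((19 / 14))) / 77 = 0.03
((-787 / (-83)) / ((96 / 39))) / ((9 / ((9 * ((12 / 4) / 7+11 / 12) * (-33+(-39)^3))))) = -2859042719 / 9296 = -307556.23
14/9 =1.56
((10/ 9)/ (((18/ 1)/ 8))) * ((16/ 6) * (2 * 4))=2560/ 243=10.53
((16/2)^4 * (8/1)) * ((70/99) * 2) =46338.59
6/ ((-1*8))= -3/ 4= -0.75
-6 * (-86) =516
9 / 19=0.47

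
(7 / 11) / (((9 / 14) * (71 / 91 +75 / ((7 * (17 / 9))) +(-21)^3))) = -21658 / 202480245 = -0.00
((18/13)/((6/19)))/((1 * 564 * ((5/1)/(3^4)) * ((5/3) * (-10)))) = -4617/611000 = -0.01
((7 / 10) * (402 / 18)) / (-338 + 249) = -469 / 2670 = -0.18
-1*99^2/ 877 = -11.18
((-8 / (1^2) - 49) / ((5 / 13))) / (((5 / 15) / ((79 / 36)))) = -975.65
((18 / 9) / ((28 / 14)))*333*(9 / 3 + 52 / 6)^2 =45325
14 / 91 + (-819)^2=670761.15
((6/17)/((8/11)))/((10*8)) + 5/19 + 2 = 234547/103360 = 2.27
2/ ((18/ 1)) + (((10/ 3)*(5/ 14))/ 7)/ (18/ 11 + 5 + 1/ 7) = 0.14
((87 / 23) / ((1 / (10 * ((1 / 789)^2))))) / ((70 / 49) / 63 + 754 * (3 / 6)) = 42630 / 264512008829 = 0.00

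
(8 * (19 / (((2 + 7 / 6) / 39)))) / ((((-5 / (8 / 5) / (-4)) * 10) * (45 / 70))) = 46592 / 125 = 372.74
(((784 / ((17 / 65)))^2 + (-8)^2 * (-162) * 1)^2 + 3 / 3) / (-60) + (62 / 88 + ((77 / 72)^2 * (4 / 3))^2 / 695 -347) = -12959661697948139538347291269 / 9652186122036480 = -1342665955058.67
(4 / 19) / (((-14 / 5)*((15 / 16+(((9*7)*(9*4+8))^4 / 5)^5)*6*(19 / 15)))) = -1250000 / 29012806624636678036909583585598450695129553800753503025658153239781012357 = -0.00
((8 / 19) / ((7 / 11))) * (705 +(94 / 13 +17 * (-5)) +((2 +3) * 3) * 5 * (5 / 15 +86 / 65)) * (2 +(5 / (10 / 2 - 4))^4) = 28369176 / 91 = 311749.19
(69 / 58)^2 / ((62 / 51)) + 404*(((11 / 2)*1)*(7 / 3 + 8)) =22961.83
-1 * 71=-71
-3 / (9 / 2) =-2 / 3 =-0.67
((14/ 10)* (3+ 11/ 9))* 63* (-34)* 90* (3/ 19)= -179928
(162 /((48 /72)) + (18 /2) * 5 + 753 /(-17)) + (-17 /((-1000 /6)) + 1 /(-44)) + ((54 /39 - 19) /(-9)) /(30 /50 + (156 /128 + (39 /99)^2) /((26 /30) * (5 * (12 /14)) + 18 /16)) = 390001296401802 /1585374522875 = 246.00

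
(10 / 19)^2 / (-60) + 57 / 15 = 20552 / 5415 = 3.80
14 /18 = 7 /9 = 0.78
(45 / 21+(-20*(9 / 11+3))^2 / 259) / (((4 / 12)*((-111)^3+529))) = -2318265 / 42843609578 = -0.00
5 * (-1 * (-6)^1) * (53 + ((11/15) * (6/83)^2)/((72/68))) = 10954258/6889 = 1590.11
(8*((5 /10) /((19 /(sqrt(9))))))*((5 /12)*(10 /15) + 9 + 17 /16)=1489 /228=6.53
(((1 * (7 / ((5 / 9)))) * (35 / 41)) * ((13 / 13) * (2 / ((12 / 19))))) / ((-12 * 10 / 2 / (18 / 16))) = -0.64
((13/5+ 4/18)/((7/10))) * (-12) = -1016/21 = -48.38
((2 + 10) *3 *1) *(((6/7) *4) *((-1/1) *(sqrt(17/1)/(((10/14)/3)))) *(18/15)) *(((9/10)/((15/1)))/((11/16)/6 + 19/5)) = -2239488 *sqrt(17)/234875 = -39.31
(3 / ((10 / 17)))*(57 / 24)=969 / 80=12.11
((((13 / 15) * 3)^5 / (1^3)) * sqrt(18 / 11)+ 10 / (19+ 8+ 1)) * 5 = 25 / 14+ 1113879 * sqrt(22) / 6875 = 761.72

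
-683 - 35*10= -1033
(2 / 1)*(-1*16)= -32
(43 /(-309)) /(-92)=43 /28428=0.00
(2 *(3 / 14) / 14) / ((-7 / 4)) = -0.02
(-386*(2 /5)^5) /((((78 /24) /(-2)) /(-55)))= -1086976 /8125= -133.78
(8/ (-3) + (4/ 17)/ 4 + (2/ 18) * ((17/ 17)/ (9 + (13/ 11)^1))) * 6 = -44501/ 2856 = -15.58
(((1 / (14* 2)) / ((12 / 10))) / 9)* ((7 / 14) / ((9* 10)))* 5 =5 / 54432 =0.00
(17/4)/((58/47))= 799/232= 3.44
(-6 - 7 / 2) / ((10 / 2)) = -19 / 10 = -1.90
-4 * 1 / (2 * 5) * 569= -1138 / 5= -227.60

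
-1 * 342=-342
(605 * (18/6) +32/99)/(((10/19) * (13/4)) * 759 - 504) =6829246/2988117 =2.29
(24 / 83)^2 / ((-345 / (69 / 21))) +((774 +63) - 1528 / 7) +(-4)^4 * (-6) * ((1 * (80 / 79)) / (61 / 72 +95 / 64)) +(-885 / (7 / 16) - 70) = -54776770733459 / 25581578155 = -2141.26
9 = 9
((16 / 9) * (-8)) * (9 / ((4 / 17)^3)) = -9826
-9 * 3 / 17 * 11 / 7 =-297 / 119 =-2.50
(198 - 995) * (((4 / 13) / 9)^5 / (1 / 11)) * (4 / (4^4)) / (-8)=17534 / 21924480357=0.00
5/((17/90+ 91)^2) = 40500/67354849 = 0.00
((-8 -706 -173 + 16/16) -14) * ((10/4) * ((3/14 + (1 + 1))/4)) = -34875/28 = -1245.54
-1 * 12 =-12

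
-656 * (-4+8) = -2624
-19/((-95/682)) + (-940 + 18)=-3928/5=-785.60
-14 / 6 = -7 / 3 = -2.33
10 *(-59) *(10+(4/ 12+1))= -20060/ 3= -6686.67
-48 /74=-24 /37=-0.65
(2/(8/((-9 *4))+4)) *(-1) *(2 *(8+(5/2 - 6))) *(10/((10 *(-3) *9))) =3/17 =0.18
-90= -90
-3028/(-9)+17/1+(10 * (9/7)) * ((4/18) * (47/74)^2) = 30582928/86247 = 354.60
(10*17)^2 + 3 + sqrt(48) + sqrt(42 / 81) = sqrt(42) / 9 + 4*sqrt(3) + 28903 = 28910.65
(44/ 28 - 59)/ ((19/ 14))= -804/ 19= -42.32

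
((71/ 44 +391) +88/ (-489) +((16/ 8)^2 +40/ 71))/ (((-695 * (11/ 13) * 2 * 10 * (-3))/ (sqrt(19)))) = 7884070961 * sqrt(19)/ 700726633200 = 0.05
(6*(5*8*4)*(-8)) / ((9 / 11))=-28160 / 3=-9386.67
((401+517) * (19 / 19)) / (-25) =-918 / 25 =-36.72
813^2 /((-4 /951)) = -157145379.75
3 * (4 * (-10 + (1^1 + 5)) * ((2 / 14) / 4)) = -12 / 7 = -1.71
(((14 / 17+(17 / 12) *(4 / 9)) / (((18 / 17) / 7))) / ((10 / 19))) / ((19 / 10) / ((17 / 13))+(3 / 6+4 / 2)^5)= 1723528 / 9358173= 0.18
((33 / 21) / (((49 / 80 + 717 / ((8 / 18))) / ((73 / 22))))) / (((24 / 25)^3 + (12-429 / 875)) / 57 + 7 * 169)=216718750 / 79365682940851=0.00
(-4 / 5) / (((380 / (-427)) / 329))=140483 / 475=295.75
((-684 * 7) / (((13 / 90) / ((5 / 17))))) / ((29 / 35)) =-75411000 / 6409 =-11766.42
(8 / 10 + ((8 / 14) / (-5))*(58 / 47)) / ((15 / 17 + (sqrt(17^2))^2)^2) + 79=788995349999 / 9987281920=79.00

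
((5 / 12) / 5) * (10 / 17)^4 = 2500 / 250563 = 0.01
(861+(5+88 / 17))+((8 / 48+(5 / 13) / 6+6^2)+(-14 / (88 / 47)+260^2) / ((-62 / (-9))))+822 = 6958066091 / 602888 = 11541.23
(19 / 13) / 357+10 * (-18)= -835361 / 4641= -180.00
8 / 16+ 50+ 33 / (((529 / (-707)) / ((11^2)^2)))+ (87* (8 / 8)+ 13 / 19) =-12977610719 / 20102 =-645588.04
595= 595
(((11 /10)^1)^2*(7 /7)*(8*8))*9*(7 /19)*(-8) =-975744 /475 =-2054.20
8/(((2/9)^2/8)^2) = 209952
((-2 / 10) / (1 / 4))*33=-132 / 5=-26.40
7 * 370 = 2590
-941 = -941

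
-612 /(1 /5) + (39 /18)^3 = -658763 /216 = -3049.83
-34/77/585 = -34/45045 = -0.00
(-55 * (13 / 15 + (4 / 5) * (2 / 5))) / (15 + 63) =-979 / 1170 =-0.84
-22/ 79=-0.28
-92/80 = -23/20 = -1.15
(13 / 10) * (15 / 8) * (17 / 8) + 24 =3735 / 128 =29.18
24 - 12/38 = 450/19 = 23.68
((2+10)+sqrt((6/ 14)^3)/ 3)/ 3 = sqrt(21)/ 147+4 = 4.03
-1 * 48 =-48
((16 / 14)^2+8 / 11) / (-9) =-1096 / 4851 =-0.23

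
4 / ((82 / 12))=24 / 41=0.59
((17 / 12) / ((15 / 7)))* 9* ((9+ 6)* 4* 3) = 1071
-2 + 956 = 954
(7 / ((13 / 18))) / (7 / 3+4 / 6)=42 / 13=3.23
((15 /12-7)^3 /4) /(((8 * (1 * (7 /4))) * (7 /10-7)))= 60835 /112896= 0.54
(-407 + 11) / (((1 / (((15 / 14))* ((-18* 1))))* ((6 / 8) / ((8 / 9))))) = 63360 / 7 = 9051.43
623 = 623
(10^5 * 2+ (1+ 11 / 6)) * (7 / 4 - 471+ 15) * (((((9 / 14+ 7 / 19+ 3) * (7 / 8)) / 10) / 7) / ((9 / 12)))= -332359965509 / 54720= -6073829.78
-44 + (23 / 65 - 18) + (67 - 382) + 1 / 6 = -146827 / 390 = -376.48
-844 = -844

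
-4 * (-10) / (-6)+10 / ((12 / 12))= 10 / 3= 3.33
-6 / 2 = -3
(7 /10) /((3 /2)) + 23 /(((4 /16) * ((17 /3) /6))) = 24959 /255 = 97.88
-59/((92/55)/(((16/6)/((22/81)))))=-7965/23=-346.30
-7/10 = -0.70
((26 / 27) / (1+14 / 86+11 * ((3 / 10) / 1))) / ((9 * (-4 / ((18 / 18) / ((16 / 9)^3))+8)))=-8385 / 5062322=-0.00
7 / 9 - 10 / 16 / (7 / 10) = -29 / 252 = -0.12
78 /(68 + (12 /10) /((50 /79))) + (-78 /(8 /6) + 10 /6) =-55.72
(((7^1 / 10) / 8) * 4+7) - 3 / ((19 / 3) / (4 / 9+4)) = 1993 / 380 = 5.24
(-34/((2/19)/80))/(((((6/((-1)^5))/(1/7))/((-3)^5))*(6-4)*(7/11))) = -5755860/49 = -117466.53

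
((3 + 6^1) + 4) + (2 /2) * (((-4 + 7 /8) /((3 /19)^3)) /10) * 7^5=-576390449 /432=-1334237.15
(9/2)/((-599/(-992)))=4464/599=7.45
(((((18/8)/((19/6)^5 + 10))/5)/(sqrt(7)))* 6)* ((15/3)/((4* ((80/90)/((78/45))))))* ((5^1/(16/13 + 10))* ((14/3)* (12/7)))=13305708* sqrt(7)/1305021949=0.03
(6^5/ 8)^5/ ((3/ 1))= 289207845356544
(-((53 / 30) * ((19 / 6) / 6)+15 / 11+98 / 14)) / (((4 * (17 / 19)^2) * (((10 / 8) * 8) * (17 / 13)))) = -518280841 / 2334657600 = -0.22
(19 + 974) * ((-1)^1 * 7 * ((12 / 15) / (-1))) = 27804 / 5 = 5560.80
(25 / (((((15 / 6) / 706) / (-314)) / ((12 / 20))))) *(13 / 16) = -2161419 / 2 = -1080709.50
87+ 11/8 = 707/8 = 88.38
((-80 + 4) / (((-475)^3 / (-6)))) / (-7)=24 / 39484375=0.00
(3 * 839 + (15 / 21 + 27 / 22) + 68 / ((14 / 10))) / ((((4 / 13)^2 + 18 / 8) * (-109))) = -133644186 / 13302905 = -10.05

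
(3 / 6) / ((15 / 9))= 3 / 10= 0.30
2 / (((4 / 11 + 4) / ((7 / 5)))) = 77 / 120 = 0.64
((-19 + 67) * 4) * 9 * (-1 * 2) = -3456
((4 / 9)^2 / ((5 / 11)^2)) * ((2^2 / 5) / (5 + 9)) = 3872 / 70875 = 0.05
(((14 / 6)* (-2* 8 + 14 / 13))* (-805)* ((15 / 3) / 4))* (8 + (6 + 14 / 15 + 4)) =77616490 / 117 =663388.80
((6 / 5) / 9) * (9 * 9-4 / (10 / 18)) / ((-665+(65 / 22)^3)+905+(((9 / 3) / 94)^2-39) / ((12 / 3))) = 11572544544 / 301123116625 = 0.04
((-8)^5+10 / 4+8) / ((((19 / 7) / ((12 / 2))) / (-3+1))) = 2751630 / 19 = 144822.63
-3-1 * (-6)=3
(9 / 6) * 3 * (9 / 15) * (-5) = -27 / 2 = -13.50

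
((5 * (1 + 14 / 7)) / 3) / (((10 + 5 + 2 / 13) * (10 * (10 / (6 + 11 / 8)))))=767 / 31520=0.02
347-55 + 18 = 310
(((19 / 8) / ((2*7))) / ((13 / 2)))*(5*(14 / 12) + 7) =209 / 624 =0.33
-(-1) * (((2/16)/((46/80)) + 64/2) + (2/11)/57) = 464653/14421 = 32.22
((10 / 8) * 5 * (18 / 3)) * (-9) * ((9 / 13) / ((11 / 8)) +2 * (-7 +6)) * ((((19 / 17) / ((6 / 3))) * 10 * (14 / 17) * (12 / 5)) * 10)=2305422000 / 41327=55784.89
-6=-6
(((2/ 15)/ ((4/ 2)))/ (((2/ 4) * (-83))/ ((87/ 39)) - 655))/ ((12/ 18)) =-29/ 195345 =-0.00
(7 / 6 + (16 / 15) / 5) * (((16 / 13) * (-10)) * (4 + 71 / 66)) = -12328 / 143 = -86.21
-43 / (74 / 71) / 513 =-3053 / 37962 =-0.08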